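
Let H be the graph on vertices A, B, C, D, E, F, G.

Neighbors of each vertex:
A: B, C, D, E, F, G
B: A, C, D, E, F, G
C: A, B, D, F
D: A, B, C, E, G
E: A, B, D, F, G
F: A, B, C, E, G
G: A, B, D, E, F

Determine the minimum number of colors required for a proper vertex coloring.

A, B, D, E, G are mutually adjacent (a clique of size 5), so at least 5 colors are needed.
5 colors suffice: color red → {A}; color blue → {B}; color green → {D, F}; color yellow → {C, G}; color purple → {E}. Every edge joins two different colors.

5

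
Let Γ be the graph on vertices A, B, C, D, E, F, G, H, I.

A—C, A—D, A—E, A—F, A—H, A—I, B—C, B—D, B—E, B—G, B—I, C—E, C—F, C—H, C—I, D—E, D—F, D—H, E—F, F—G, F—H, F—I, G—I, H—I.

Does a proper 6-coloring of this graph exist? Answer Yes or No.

The chromatic number is 5. A, C, F, H, I form a clique, so at least 5 colors are needed.
5 colors suffice: color red → {B, F}; color blue → {D, I}; color green → {A, G}; color yellow → {C}; color purple → {E, H}.
Since 6 ≥ 5, a proper 6-coloring certainly exists.

Yes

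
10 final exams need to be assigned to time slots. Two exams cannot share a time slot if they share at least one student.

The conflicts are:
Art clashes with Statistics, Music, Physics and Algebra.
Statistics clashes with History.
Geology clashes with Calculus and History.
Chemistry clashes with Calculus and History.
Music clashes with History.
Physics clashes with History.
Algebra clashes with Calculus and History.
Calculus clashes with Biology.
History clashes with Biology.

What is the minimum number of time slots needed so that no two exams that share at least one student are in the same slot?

Art and Music conflict, so at least 2 time slots are needed.
A valid assignment using 2 time slots: Art=1, Statistics=2, Geology=2, Chemistry=2, Music=2, Physics=2, Algebra=2, Calculus=1, History=1, Biology=2. Every pair that conflicts lands in different time slots.

2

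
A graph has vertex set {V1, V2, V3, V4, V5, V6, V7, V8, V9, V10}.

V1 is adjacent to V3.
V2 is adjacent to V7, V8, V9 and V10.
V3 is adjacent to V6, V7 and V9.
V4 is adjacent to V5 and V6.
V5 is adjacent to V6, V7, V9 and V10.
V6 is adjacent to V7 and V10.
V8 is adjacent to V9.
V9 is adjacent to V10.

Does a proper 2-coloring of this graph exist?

No

V4, V5, V6 are mutually adjacent, so at least 3 colors are needed.
So 2 colors are not enough.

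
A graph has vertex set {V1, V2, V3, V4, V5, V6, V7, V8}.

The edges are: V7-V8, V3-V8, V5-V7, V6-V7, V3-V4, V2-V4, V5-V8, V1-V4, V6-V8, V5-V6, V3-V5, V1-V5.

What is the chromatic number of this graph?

V5, V6, V7, V8 are mutually adjacent (a clique of size 4), so at least 4 colors are needed.
4 colors suffice: V1=2, V2=2, V3=3, V4=1, V5=1, V6=3, V7=4, V8=2. Every edge joins two different colors.

4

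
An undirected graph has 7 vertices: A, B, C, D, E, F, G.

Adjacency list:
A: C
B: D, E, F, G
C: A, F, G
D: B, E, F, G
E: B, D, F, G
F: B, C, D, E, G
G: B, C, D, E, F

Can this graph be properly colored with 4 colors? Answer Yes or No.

No

B, D, E, F, G form a clique, so at least 5 colors are needed.
So 4 colors are not enough.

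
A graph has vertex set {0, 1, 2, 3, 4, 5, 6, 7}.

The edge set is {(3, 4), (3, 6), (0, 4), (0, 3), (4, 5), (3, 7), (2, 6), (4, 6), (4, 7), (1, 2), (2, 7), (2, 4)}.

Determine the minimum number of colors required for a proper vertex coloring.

0, 3, 4 are mutually adjacent, so at least 3 colors are needed.
3 colors suffice: color a → {1, 4}; color b → {2, 3, 5}; color c → {0, 6, 7}. Each edge has distinct colors on its endpoints.

3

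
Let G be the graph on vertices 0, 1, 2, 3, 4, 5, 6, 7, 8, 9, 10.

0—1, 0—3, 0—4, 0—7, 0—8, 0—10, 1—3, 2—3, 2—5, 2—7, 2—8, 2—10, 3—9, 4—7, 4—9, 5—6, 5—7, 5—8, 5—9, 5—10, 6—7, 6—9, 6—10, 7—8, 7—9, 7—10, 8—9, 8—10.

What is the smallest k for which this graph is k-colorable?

2, 5, 7, 8, 10 form a clique, so at least 5 colors are needed.
5 colors suffice: color a → {3, 7}; color b → {0, 2, 9}; color c → {1, 4, 6, 8}; color d → {10}; color e → {5}. Every edge joins two different colors.

5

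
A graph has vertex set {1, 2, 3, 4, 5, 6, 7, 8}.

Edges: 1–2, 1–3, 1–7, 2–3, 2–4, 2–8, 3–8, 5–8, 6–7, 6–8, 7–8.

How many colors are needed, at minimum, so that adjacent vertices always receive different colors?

3

2, 3, 8 are mutually adjacent, so at least 3 colors are needed.
A valid assignment using 3 colors: 1=red, 2=blue, 3=green, 4=red, 5=blue, 6=green, 7=blue, 8=red. Every edge joins two different colors.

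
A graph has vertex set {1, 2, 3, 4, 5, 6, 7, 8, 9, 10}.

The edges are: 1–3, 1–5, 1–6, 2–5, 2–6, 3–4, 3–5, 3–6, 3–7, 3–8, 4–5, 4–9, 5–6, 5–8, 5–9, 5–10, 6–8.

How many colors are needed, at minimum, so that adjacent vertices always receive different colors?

1, 3, 5, 6 are mutually adjacent (a clique of size 4), so at least 4 colors are needed.
4 colors suffice: color red → {5, 7}; color blue → {2, 3, 9, 10}; color green → {4, 6}; color yellow → {1, 8}. Each edge has distinct colors on its endpoints.

4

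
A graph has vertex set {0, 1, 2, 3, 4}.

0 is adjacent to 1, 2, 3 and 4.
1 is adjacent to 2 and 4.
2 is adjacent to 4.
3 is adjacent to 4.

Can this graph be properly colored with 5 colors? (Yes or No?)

The chromatic number is 4. 0, 1, 2, 4 are mutually adjacent (a clique of size 4), so at least 4 colors are needed.
4 colors suffice: color red → {0}; color blue → {4}; color green → {2, 3}; color yellow → {1}.
Since 5 ≥ 4, a proper 5-coloring certainly exists.

Yes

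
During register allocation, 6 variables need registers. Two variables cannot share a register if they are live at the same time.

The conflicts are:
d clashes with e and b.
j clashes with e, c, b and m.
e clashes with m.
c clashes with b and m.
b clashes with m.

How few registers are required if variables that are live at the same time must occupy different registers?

j, c, b, m all conflict with each other, so at least 4 registers are needed.
4 registers suffice: register 1 → {e, b}; register 2 → {d, j}; register 3 → {m}; register 4 → {c}. Every pair that conflicts lands in different registers.

4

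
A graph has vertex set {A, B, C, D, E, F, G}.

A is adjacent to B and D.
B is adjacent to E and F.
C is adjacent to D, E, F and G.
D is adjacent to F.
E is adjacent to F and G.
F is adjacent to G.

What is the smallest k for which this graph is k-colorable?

C, E, F, G form a clique, so at least 4 colors are needed.
A valid assignment using 4 colors: A=red, B=blue, C=blue, D=green, E=green, F=red, G=yellow. Every edge joins two different colors.

4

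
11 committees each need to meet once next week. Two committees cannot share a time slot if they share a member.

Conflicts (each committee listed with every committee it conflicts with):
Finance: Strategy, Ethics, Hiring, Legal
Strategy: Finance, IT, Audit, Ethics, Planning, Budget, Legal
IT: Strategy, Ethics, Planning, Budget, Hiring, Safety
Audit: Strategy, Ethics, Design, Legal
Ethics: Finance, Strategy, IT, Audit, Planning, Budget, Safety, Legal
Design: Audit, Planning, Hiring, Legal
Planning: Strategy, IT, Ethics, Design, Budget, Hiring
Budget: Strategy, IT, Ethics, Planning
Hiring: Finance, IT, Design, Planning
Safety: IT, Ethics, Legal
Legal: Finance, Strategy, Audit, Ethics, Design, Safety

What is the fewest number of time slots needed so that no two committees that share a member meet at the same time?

Strategy, IT, Ethics, Planning, Budget are mutually in conflict, so at least 5 time slots are needed.
5 time slots suffice: time slot 1 → {Ethics, Design}; time slot 2 → {Strategy, Hiring, Safety}; time slot 3 → {Planning, Legal}; time slot 4 → {Finance, IT, Audit}; time slot 5 → {Budget}. Each listed conflict is separated.

5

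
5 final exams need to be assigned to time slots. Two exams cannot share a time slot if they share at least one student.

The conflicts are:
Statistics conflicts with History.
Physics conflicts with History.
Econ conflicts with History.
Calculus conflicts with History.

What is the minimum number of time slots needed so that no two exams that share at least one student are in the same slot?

Physics and History conflict, so at least 2 time slots are needed.
2 time slots suffice: time slot 1 → {History}; time slot 2 → {Statistics, Physics, Econ, Calculus}. Every pair that conflicts lands in different time slots.

2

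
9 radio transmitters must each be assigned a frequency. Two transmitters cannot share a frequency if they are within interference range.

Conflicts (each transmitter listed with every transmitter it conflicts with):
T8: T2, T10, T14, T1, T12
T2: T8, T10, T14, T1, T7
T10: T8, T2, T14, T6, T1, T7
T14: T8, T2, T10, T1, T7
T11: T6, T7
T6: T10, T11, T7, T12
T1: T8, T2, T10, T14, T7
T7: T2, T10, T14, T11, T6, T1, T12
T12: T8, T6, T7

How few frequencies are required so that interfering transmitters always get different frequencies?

5

T2, T10, T14, T1, T7 pairwise conflict, so at least 5 frequencies are needed.
5 frequencies suffice: frequency 1 → {T8, T7}; frequency 2 → {T10, T11, T12}; frequency 3 → {T2, T6}; frequency 4 → {T1}; frequency 5 → {T14}. No two conflicting transmitters share a frequency.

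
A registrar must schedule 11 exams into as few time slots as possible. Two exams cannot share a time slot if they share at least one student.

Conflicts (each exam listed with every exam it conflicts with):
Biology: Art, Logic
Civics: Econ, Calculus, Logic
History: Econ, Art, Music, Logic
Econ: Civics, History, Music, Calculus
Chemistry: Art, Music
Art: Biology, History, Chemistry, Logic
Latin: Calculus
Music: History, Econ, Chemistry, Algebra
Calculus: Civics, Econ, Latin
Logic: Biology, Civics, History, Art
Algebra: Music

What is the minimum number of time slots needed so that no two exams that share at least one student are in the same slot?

3

History, Art, Logic all conflict with each other, so at least 3 time slots are needed.
3 time slots suffice: time slot 1 → {Biology, Civics, History, Chemistry, Latin, Algebra}; time slot 2 → {Econ, Logic}; time slot 3 → {Art, Music, Calculus}. Every pair that conflicts lands in different time slots.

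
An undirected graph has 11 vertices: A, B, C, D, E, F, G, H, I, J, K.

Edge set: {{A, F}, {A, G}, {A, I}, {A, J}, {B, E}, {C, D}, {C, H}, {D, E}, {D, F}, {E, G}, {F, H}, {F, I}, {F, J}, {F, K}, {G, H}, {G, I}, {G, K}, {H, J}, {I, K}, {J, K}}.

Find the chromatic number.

G, I, K form a triangle, so at least 3 colors are needed.
3 colors suffice: color red → {B, C, F, G}; color blue → {D, I, J}; color green → {A, E, H, K}. No two adjacent vertices share a color.

3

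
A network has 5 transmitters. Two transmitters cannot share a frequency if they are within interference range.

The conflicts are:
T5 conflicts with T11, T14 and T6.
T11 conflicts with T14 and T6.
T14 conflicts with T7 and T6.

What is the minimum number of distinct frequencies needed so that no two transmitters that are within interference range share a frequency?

T5, T11, T14, T6 are mutually in conflict, so at least 4 frequencies are needed.
4 frequencies suffice: frequency 1 → {T14}; frequency 2 → {T11, T7}; frequency 3 → {T5}; frequency 4 → {T6}. No two conflicting transmitters share a frequency.

4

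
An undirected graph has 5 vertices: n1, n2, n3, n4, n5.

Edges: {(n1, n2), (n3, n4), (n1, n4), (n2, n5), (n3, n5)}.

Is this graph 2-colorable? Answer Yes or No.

No

The cycle n2-n1-n4-n3-n5-n2 has odd length 5, so it cannot be 2-colored; at least 3 colors are needed.
So 2 colors are not enough.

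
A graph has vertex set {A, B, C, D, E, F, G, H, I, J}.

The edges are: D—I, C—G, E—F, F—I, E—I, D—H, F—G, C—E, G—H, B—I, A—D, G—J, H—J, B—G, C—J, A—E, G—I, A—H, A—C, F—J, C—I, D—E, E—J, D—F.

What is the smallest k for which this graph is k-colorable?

4

D, E, F, I are pairwise adjacent (a clique of size 4), so at least 4 colors are needed.
4 colors suffice: color 1 → {A, I, J}; color 2 → {E, G}; color 3 → {B, C, D}; color 4 → {F, H}. Every edge joins two different colors.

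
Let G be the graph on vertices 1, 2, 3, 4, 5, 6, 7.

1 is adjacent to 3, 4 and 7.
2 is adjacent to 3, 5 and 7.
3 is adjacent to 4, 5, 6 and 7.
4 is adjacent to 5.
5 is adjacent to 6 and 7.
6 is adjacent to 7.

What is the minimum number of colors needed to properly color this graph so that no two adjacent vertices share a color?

4

3, 5, 6, 7 are pairwise adjacent (a clique of size 4), so at least 4 colors are needed.
One proper 4-coloring: 1=green, 2=yellow, 3=red, 4=blue, 5=green, 6=yellow, 7=blue. No two adjacent vertices share a color.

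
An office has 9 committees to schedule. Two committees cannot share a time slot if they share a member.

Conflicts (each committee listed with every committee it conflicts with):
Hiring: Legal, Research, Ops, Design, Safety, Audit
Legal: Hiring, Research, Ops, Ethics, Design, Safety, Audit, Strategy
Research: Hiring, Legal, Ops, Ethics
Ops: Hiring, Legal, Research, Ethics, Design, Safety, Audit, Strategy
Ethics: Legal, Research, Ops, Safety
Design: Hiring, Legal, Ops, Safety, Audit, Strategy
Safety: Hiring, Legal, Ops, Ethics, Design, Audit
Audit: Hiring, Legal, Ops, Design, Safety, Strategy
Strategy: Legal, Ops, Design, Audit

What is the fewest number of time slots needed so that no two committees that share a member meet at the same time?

Hiring, Legal, Ops, Design, Safety, Audit pairwise conflict, so at least 6 time slots are needed.
6 time slots suffice: time slot 1 → {Legal}; time slot 2 → {Ops}; time slot 3 → {Hiring, Ethics, Strategy}; time slot 4 → {Research, Design}; time slot 5 → {Safety}; time slot 6 → {Audit}. Every pair that conflicts lands in different time slots.

6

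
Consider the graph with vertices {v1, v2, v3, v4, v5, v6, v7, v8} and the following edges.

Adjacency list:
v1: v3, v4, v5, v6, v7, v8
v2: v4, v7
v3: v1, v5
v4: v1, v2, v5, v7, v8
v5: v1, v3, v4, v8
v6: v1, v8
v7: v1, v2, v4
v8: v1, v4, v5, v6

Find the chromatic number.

4

v1, v4, v5, v8 are mutually adjacent (a clique of size 4), so at least 4 colors are needed.
4 colors suffice: color red → {v1, v2}; color blue → {v3, v4, v6}; color green → {v7, v8}; color yellow → {v5}. No two adjacent vertices share a color.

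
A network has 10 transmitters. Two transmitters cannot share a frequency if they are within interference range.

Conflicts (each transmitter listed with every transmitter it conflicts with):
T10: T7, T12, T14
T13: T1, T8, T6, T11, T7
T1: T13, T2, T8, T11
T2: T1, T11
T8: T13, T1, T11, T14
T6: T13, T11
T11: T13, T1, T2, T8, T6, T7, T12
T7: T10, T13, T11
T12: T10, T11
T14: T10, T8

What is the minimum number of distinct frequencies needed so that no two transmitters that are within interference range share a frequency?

T13, T1, T8, T11 all conflict with each other, so at least 4 frequencies are needed.
4 frequencies suffice: frequency 1 → {T10, T11}; frequency 2 → {T13, T2, T12, T14}; frequency 3 → {T1, T6, T7}; frequency 4 → {T8}. Every pair that conflicts lands in different frequencies.

4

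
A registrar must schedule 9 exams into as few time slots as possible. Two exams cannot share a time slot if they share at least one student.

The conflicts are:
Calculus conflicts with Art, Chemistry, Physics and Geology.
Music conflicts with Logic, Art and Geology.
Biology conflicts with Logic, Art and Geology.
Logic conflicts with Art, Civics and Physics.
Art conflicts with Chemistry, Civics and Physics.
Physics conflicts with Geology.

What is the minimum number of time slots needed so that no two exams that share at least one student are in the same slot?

Calculus, Physics, Geology all conflict with each other, so at least 3 time slots are needed.
Using 3 time slots: Calculus=2, Music=3, Biology=3, Logic=2, Art=1, Chemistry=3, Civics=3, Physics=3, Geology=1. Each listed conflict is separated.

3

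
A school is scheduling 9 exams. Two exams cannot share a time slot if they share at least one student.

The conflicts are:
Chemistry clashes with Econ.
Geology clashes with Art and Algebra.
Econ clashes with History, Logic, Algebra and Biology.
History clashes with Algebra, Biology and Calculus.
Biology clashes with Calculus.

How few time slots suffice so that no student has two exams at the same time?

History, Biology, Calculus all conflict with each other, so at least 3 time slots are needed.
Using 3 time slots: Chemistry=2, Geology=1, Econ=1, History=2, Art=2, Logic=2, Algebra=3, Biology=3, Calculus=1. No two conflicting exams share a time slot.

3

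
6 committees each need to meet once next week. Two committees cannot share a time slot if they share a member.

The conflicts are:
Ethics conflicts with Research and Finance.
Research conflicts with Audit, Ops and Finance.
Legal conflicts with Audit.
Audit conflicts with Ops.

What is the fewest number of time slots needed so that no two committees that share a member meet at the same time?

Research, Audit, Ops all conflict with each other, so at least 3 time slots are needed.
3 time slots suffice: time slot 1 → {Research, Legal}; time slot 2 → {Ethics, Audit}; time slot 3 → {Ops, Finance}. Each listed conflict is separated.

3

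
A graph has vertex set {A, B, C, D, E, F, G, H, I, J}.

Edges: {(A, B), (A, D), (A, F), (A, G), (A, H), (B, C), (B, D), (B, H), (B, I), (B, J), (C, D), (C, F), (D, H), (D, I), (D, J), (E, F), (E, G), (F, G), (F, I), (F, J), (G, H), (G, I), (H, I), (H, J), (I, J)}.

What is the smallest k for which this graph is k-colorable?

B, D, H, I, J are mutually adjacent (a clique of size 5), so at least 5 colors are needed.
5 colors suffice: color 1 → {A, C, E, I}; color 2 → {F, H}; color 3 → {D, G}; color 4 → {B}; color 5 → {J}. Every edge joins two different colors.

5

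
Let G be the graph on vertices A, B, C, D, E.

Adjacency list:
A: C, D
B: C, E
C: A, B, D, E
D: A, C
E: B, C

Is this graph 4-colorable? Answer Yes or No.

Yes

The chromatic number is 3. B, C, E are pairwise adjacent, so at least 3 colors are needed.
3 colors suffice: color 1 → {C}; color 2 → {D, E}; color 3 → {A, B}.
Since 4 ≥ 3, a proper 4-coloring certainly exists.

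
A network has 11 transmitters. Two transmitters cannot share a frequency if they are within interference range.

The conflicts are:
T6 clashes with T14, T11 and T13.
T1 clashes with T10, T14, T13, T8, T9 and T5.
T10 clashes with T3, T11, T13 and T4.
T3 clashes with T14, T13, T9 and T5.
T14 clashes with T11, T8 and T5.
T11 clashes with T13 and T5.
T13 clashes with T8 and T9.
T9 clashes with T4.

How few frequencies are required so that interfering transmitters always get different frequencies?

T10, T3, T13 pairwise conflict, so at least 3 frequencies are needed.
3 frequencies suffice: frequency 1 → {T14, T13, T4}; frequency 2 → {T1, T3, T11}; frequency 3 → {T6, T10, T8, T9, T5}. Each listed conflict is separated.

3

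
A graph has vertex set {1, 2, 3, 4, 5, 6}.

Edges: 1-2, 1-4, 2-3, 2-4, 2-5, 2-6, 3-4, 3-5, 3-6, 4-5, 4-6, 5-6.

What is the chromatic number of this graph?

2, 3, 4, 5, 6 are pairwise adjacent (a clique of size 5), so at least 5 colors are needed.
5 colors suffice: color red → {4}; color blue → {2}; color green → {1, 6}; color yellow → {3}; color purple → {5}. No two adjacent vertices share a color.

5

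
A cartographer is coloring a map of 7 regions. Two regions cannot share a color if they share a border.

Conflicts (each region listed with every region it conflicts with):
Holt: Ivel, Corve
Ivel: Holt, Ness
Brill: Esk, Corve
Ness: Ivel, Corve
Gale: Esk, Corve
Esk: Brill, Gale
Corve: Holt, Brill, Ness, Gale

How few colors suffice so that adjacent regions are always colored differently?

Holt and Ivel conflict, so at least 2 colors are needed.
One proper 2-coloring: Holt=2, Ivel=1, Brill=2, Ness=2, Gale=2, Esk=1, Corve=1. Each listed conflict is separated.

2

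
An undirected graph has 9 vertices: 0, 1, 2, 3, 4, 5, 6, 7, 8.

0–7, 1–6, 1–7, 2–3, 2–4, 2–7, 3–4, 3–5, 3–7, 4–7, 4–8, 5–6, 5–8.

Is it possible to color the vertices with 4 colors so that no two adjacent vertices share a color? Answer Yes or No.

The chromatic number is 4. 2, 3, 4, 7 are mutually adjacent (a clique of size 4), so at least 4 colors are needed.
4 colors suffice: color a → {5, 7}; color b → {0, 1, 3, 8}; color c → {4, 6}; color d → {2}.
That is already a proper 4-coloring.

Yes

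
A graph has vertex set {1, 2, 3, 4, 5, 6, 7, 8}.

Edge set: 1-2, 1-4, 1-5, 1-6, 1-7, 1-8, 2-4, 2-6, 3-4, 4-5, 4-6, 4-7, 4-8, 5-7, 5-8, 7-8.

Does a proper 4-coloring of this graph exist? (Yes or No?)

1, 4, 5, 7, 8 are mutually adjacent (a clique of size 5), so at least 5 colors are needed.
So 4 colors are not enough.

No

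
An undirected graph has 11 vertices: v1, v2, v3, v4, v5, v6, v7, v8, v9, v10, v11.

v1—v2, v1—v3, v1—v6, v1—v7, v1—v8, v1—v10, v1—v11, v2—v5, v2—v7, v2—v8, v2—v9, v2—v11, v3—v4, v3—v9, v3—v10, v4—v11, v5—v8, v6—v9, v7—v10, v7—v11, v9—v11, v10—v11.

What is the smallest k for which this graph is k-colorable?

v1, v7, v10, v11 are mutually adjacent (a clique of size 4), so at least 4 colors are needed.
A valid assignment using 4 colors: v1=1, v2=3, v3=2, v4=1, v5=1, v6=2, v7=4, v8=2, v9=1, v10=3, v11=2. No two adjacent vertices share a color.

4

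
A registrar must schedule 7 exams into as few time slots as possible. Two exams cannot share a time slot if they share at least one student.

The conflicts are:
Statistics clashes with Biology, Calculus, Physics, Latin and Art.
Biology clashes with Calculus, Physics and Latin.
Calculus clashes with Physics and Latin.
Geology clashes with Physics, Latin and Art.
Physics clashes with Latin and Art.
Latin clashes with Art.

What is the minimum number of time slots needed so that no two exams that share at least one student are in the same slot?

Statistics, Biology, Calculus, Physics, Latin pairwise conflict, so at least 5 time slots are needed.
Using 5 time slots: Statistics=3, Biology=4, Calculus=5, Geology=3, Physics=1, Latin=2, Art=4. Each listed conflict is separated.

5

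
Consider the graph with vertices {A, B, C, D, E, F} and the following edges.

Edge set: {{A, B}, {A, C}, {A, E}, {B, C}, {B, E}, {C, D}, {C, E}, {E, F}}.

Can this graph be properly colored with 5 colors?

Yes

The chromatic number is 4. A, B, C, E are pairwise adjacent (a clique of size 4), so at least 4 colors are needed.
4 colors suffice: color 1 → {D, E}; color 2 → {C, F}; color 3 → {A}; color 4 → {B}.
Since 5 ≥ 4, a proper 5-coloring certainly exists.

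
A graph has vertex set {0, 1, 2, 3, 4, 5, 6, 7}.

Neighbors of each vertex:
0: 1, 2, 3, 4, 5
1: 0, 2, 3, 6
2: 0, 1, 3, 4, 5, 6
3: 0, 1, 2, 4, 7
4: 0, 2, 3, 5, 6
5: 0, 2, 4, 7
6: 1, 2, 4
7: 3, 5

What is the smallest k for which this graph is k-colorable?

0, 2, 4, 5 are pairwise adjacent (a clique of size 4), so at least 4 colors are needed.
4 colors suffice: color red → {2, 7}; color blue → {0, 6}; color green → {1, 4}; color yellow → {3, 5}. Each edge has distinct colors on its endpoints.

4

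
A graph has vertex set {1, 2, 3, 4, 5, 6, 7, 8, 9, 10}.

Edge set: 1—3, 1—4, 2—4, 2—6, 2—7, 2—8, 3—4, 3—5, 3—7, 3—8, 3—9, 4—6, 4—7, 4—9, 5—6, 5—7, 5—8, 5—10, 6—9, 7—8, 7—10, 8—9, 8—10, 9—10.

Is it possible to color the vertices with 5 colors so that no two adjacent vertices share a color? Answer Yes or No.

The chromatic number is 4. 3, 5, 7, 8 are pairwise adjacent (a clique of size 4), so at least 4 colors are needed.
4 colors suffice: color red → {3, 6, 10}; color blue → {1, 7, 9}; color green → {4, 8}; color yellow → {2, 5}.
Since 5 ≥ 4, a proper 5-coloring certainly exists.

Yes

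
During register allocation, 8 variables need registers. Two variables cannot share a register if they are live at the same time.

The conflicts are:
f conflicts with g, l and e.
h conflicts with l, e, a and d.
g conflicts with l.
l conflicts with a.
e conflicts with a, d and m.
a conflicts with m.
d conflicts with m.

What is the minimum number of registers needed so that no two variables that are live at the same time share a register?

f, g, l all conflict with each other, so at least 3 registers are needed.
3 registers suffice: register 1 → {l, e}; register 2 → {f, a, d}; register 3 → {h, g, m}. Each listed conflict is separated.

3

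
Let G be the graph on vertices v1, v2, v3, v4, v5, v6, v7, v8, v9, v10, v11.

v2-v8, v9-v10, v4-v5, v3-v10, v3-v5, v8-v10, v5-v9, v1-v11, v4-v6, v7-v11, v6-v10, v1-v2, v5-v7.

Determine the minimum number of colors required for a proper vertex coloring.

3

The cycle v6-v10-v9-v5-v4-v6 has odd length 5, so it cannot be 2-colored; at least 3 colors are needed.
One proper 3-coloring: v1=2, v2=1, v3=2, v4=3, v5=1, v6=2, v7=2, v8=2, v9=2, v10=1, v11=1. Each edge has distinct colors on its endpoints.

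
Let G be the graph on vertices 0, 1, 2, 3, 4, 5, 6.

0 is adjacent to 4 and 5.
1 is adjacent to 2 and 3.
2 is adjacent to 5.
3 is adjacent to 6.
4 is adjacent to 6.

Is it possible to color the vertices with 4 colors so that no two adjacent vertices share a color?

Yes

The chromatic number is 3. The cycle 0-4-6-3-1-2-5-0 has odd length 7, so it cannot be 2-colored; at least 3 colors are needed.
One proper 3-coloring: 0=b, 1=b, 2=a, 3=a, 4=a, 5=c, 6=b.
Since 4 ≥ 3, a proper 4-coloring certainly exists.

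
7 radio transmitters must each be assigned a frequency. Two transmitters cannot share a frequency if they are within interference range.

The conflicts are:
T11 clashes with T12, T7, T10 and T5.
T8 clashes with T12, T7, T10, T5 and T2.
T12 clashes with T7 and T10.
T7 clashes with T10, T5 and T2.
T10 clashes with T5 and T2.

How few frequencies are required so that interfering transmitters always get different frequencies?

T11, T12, T7, T10 pairwise conflict, so at least 4 frequencies are needed.
4 frequencies suffice: T11=3, T8=3, T12=4, T7=1, T10=2, T5=4, T2=4. Each listed conflict is separated.

4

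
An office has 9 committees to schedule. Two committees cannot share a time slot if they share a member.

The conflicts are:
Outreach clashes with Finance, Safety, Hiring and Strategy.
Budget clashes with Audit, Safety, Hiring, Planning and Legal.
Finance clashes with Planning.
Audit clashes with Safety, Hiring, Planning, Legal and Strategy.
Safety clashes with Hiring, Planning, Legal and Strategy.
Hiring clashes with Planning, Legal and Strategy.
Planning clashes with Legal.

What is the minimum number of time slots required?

Budget, Audit, Safety, Hiring, Planning, Legal all conflict with each other, so at least 6 time slots are needed.
6 time slots suffice: time slot 1 → {Finance, Safety}; time slot 2 → {Hiring}; time slot 3 → {Outreach, Audit}; time slot 4 → {Planning, Strategy}; time slot 5 → {Legal}; time slot 6 → {Budget}. No two conflicting committees share a time slot.

6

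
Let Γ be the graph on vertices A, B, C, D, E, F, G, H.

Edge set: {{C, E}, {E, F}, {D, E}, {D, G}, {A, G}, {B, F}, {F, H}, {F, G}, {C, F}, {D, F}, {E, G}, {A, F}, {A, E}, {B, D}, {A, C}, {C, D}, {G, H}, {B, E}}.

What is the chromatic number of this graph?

4

B, D, E, F are mutually adjacent (a clique of size 4), so at least 4 colors are needed.
4 colors suffice: color red → {F}; color blue → {E, H}; color green → {A, D}; color yellow → {B, C, G}. No two adjacent vertices share a color.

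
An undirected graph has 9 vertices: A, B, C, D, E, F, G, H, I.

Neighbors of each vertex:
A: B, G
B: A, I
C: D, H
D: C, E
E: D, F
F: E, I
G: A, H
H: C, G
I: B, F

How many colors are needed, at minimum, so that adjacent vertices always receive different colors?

The cycle E-D-C-H-G-A-B-I-F-E has odd length 9, so it cannot be 2-colored; at least 3 colors are needed.
3 colors suffice: A=2, B=3, C=1, D=2, E=1, F=2, G=1, H=2, I=1. No two adjacent vertices share a color.

3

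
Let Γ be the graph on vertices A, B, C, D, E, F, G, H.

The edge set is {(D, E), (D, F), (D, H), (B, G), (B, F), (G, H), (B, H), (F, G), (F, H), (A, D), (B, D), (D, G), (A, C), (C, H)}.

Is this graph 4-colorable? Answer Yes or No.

B, D, F, G, H form a clique, so at least 5 colors are needed.
So 4 colors are not enough.

No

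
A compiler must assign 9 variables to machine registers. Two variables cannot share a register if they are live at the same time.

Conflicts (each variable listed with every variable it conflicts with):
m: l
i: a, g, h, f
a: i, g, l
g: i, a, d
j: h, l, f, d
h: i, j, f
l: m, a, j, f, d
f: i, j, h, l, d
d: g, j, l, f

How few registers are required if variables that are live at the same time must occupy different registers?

j, l, f, d are mutually in conflict, so at least 4 registers are needed.
A valid assignment using 4 registers: m=2, i=1, a=2, g=4, j=4, h=3, l=1, f=2, d=3. No two conflicting variables share a register.

4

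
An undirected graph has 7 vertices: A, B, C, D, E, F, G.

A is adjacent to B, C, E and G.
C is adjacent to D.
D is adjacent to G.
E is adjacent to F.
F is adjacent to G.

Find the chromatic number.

A and E are adjacent, so at least 2 colors are needed.
A valid assignment using 2 colors: A=red, B=blue, C=blue, D=red, E=blue, F=red, G=blue. No two adjacent vertices share a color.

2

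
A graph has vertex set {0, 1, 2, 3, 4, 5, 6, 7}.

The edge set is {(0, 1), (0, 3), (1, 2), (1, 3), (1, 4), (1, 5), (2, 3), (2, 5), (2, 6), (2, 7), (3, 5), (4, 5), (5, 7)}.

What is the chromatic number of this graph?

4

1, 2, 3, 5 are mutually adjacent (a clique of size 4), so at least 4 colors are needed.
A valid assignment using 4 colors: 0=red, 1=blue, 2=green, 3=yellow, 4=green, 5=red, 6=red, 7=blue. Each edge has distinct colors on its endpoints.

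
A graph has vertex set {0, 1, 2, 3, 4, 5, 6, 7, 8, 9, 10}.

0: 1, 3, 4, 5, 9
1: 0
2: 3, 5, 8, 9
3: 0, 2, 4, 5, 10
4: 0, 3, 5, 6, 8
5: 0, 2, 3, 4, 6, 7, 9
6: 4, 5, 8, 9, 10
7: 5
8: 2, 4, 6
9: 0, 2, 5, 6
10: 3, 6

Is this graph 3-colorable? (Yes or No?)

0, 3, 4, 5 are mutually adjacent (a clique of size 4), so at least 4 colors are needed.
So 3 colors are not enough.

No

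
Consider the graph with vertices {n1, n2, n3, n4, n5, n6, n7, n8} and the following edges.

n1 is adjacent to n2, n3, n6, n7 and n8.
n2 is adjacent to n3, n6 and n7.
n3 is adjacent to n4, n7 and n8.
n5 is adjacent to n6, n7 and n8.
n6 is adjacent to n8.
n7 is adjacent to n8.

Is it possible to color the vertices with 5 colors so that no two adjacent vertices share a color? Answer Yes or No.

Yes

The chromatic number is 4. n1, n2, n3, n7 are pairwise adjacent (a clique of size 4), so at least 4 colors are needed.
4 colors suffice: color 1 → {n1, n4, n5}; color 2 → {n6, n7}; color 3 → {n3}; color 4 → {n2, n8}.
Since 5 ≥ 4, a proper 5-coloring certainly exists.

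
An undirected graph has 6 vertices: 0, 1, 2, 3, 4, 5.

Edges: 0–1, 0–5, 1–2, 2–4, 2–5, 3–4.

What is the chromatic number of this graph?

3 and 4 are adjacent, so at least 2 colors are needed.
One proper 2-coloring: 0=a, 1=b, 2=a, 3=a, 4=b, 5=b. No two adjacent vertices share a color.

2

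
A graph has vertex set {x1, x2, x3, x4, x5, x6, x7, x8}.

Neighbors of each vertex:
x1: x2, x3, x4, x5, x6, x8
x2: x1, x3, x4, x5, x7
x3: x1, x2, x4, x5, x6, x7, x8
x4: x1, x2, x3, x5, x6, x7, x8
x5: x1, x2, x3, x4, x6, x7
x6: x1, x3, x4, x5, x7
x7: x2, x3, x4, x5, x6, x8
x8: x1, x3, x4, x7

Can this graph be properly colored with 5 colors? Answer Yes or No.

Yes

The chromatic number is 5. x3, x4, x5, x6, x7 are mutually adjacent (a clique of size 5), so at least 5 colors are needed.
5 colors suffice: color 1 → {x3}; color 2 → {x4}; color 3 → {x5, x8}; color 4 → {x1, x7}; color 5 → {x2, x6}.
That is already a proper 5-coloring.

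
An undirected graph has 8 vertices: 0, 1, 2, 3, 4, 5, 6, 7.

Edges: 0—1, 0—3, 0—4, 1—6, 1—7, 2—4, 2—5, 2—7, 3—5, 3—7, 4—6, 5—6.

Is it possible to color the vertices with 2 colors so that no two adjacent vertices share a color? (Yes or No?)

The cycle 7-2-4-0-3-7 has odd length 5, so it cannot be 2-colored; at least 3 colors are needed.
So 2 colors are not enough.

No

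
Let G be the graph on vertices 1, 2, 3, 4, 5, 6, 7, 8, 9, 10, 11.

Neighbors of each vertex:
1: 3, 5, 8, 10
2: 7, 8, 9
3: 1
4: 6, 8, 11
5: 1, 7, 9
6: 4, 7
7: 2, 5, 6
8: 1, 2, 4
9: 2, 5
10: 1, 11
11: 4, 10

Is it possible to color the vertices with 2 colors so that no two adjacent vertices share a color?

No

The cycle 11-10-1-8-4-11 has odd length 5, so it cannot be 2-colored; at least 3 colors are needed.
So 2 colors are not enough.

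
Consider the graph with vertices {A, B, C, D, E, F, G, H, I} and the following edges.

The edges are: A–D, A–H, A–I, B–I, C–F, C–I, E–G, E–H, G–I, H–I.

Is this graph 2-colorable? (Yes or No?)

No

A, H, I are pairwise adjacent, so at least 3 colors are needed.
So 2 colors are not enough.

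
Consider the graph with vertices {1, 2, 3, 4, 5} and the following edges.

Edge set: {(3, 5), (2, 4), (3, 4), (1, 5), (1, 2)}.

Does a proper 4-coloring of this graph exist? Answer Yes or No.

Yes

The chromatic number is 3. The cycle 1-5-3-4-2-1 has odd length 5, so it cannot be 2-colored; at least 3 colors are needed.
3 colors suffice: color red → {1, 3}; color blue → {4, 5}; color green → {2}.
Since 4 ≥ 3, a proper 4-coloring certainly exists.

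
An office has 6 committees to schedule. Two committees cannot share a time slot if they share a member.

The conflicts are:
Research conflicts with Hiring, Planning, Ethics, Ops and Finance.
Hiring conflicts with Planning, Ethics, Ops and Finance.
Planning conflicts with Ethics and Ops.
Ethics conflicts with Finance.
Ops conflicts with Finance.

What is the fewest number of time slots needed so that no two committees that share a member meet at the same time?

Research, Hiring, Ethics, Finance pairwise conflict, so at least 4 time slots are needed.
A valid assignment using 4 time slots: Research=2, Hiring=1, Planning=4, Ethics=3, Ops=3, Finance=4. Every pair that conflicts lands in different time slots.

4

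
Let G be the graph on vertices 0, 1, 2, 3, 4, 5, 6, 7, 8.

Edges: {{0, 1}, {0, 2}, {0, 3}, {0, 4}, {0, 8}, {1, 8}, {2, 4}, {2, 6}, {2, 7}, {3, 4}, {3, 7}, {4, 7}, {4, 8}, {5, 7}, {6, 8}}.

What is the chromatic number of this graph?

0, 3, 4 are pairwise adjacent, so at least 3 colors are needed.
3 colors suffice: 0=b, 1=a, 2=c, 3=c, 4=a, 5=a, 6=a, 7=b, 8=c. No two adjacent vertices share a color.

3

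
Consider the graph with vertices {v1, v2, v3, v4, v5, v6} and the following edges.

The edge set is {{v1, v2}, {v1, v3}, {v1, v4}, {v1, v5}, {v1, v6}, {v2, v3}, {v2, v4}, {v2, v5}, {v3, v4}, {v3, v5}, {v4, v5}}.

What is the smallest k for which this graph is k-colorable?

v1, v2, v3, v4, v5 are mutually adjacent (a clique of size 5), so at least 5 colors are needed.
5 colors suffice: color 1 → {v1}; color 2 → {v3, v6}; color 3 → {v4}; color 4 → {v2}; color 5 → {v5}. No two adjacent vertices share a color.

5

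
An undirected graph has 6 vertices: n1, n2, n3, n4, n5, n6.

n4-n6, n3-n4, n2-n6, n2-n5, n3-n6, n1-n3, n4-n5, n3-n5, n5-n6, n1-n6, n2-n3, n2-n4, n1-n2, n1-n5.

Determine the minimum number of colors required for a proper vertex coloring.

n1, n2, n3, n5, n6 are mutually adjacent (a clique of size 5), so at least 5 colors are needed.
5 colors suffice: color red → {n2}; color blue → {n5}; color green → {n6}; color yellow → {n3}; color purple → {n1, n4}. No two adjacent vertices share a color.

5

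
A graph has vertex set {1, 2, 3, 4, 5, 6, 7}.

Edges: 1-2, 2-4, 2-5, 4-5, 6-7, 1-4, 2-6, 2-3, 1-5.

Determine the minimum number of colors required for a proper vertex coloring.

4

1, 2, 4, 5 are mutually adjacent (a clique of size 4), so at least 4 colors are needed.
4 colors suffice: color a → {2, 7}; color b → {3, 4, 6}; color c → {1}; color d → {5}. Every edge joins two different colors.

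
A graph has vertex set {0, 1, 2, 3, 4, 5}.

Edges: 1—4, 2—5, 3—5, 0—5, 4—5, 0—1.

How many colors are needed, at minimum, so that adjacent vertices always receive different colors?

0 and 1 are adjacent, so at least 2 colors are needed.
2 colors suffice: 0=b, 1=a, 2=b, 3=b, 4=b, 5=a. No two adjacent vertices share a color.

2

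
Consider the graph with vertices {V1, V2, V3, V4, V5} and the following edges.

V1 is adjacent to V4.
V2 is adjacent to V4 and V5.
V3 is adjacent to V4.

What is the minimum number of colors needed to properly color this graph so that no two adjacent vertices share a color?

2

V2 and V4 are adjacent, so at least 2 colors are needed.
A valid assignment using 2 colors: V1=blue, V2=blue, V3=blue, V4=red, V5=red. Each edge has distinct colors on its endpoints.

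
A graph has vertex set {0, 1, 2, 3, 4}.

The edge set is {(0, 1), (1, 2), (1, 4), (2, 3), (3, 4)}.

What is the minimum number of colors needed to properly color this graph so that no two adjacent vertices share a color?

2

1 and 4 are adjacent, so at least 2 colors are needed.
2 colors suffice: 0=b, 1=a, 2=b, 3=a, 4=b. Every edge joins two different colors.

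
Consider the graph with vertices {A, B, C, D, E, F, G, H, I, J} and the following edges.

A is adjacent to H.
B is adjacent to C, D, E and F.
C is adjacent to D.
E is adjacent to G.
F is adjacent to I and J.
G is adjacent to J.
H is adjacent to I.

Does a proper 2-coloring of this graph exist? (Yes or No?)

No

B, C, D are pairwise adjacent, so at least 3 colors are needed.
So 2 colors are not enough.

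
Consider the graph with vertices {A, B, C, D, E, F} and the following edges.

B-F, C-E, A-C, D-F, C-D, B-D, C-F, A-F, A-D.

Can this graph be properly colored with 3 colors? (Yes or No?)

A, C, D, F form a clique, so at least 4 colors are needed.
So 3 colors are not enough.

No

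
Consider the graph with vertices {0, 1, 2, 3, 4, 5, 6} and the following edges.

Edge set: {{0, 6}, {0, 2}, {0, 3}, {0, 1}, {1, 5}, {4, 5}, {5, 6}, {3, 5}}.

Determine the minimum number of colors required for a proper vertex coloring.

2

3 and 5 are adjacent, so at least 2 colors are needed.
2 colors suffice: color red → {0, 5}; color blue → {1, 2, 3, 4, 6}. No two adjacent vertices share a color.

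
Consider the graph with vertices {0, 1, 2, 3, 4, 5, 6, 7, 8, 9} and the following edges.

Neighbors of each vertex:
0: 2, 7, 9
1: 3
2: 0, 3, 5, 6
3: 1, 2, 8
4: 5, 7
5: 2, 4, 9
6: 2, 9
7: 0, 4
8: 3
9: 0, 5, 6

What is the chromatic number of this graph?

The cycle 4-5-2-0-7-4 has odd length 5, so it cannot be 2-colored; at least 3 colors are needed.
3 colors suffice: color red → {1, 2, 4, 8, 9}; color blue → {0, 3, 5, 6}; color green → {7}. Every edge joins two different colors.

3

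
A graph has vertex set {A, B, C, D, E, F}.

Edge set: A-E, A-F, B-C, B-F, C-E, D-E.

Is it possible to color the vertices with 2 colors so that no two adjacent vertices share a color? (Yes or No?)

No

The cycle A-F-B-C-E-A has odd length 5, so it cannot be 2-colored; at least 3 colors are needed.
So 2 colors are not enough.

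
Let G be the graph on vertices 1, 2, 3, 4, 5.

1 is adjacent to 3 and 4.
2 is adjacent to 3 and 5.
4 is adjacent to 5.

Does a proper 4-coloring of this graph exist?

Yes

The chromatic number is 3. The cycle 4-1-3-2-5-4 has odd length 5, so it cannot be 2-colored; at least 3 colors are needed.
3 colors suffice: color red → {3, 5}; color blue → {1, 2}; color green → {4}.
Since 4 ≥ 3, a proper 4-coloring certainly exists.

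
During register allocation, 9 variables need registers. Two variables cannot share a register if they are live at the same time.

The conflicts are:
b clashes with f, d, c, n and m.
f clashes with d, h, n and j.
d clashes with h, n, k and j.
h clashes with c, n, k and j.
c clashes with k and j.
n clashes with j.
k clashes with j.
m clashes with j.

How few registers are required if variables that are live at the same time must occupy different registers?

f, d, h, n, j all conflict with each other, so at least 5 registers are needed.
Using 5 registers: b=1, f=5, d=2, h=3, c=2, n=4, k=4, m=2, j=1. Every pair that conflicts lands in different registers.

5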